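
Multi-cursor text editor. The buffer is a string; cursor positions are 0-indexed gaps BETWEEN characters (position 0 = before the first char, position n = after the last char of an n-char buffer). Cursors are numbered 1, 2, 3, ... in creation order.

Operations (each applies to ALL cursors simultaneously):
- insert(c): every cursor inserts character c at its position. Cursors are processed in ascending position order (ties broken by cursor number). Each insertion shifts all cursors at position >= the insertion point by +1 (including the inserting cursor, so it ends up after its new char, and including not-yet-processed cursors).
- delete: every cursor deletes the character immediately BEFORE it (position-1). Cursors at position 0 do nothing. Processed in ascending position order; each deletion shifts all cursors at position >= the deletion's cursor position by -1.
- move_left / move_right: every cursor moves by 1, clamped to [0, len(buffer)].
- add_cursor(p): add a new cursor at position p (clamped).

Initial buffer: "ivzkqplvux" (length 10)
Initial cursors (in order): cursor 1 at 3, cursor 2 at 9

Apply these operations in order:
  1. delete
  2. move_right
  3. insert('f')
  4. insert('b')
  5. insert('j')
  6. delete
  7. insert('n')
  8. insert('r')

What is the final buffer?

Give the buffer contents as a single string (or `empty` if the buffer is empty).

Answer: ivkfbnrqplvxfbnr

Derivation:
After op 1 (delete): buffer="ivkqplvx" (len 8), cursors c1@2 c2@7, authorship ........
After op 2 (move_right): buffer="ivkqplvx" (len 8), cursors c1@3 c2@8, authorship ........
After op 3 (insert('f')): buffer="ivkfqplvxf" (len 10), cursors c1@4 c2@10, authorship ...1.....2
After op 4 (insert('b')): buffer="ivkfbqplvxfb" (len 12), cursors c1@5 c2@12, authorship ...11.....22
After op 5 (insert('j')): buffer="ivkfbjqplvxfbj" (len 14), cursors c1@6 c2@14, authorship ...111.....222
After op 6 (delete): buffer="ivkfbqplvxfb" (len 12), cursors c1@5 c2@12, authorship ...11.....22
After op 7 (insert('n')): buffer="ivkfbnqplvxfbn" (len 14), cursors c1@6 c2@14, authorship ...111.....222
After op 8 (insert('r')): buffer="ivkfbnrqplvxfbnr" (len 16), cursors c1@7 c2@16, authorship ...1111.....2222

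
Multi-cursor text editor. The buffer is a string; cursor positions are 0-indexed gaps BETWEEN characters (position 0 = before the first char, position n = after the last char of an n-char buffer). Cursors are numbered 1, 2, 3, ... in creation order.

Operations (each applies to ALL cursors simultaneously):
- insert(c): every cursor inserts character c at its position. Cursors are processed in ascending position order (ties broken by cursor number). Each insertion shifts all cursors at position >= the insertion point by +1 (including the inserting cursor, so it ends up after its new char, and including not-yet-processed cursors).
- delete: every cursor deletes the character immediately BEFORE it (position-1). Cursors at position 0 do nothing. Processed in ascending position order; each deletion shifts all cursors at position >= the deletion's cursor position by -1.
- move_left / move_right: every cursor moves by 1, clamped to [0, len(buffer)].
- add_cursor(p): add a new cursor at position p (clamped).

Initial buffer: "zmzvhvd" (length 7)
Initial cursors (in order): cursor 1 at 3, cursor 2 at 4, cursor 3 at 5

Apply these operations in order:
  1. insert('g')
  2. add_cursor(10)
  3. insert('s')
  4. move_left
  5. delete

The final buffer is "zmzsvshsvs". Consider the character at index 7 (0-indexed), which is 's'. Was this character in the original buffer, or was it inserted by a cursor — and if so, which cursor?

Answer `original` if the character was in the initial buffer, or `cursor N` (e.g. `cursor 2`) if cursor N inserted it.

After op 1 (insert('g')): buffer="zmzgvghgvd" (len 10), cursors c1@4 c2@6 c3@8, authorship ...1.2.3..
After op 2 (add_cursor(10)): buffer="zmzgvghgvd" (len 10), cursors c1@4 c2@6 c3@8 c4@10, authorship ...1.2.3..
After op 3 (insert('s')): buffer="zmzgsvgshgsvds" (len 14), cursors c1@5 c2@8 c3@11 c4@14, authorship ...11.22.33..4
After op 4 (move_left): buffer="zmzgsvgshgsvds" (len 14), cursors c1@4 c2@7 c3@10 c4@13, authorship ...11.22.33..4
After op 5 (delete): buffer="zmzsvshsvs" (len 10), cursors c1@3 c2@5 c3@7 c4@9, authorship ...1.2.3.4
Authorship (.=original, N=cursor N): . . . 1 . 2 . 3 . 4
Index 7: author = 3

Answer: cursor 3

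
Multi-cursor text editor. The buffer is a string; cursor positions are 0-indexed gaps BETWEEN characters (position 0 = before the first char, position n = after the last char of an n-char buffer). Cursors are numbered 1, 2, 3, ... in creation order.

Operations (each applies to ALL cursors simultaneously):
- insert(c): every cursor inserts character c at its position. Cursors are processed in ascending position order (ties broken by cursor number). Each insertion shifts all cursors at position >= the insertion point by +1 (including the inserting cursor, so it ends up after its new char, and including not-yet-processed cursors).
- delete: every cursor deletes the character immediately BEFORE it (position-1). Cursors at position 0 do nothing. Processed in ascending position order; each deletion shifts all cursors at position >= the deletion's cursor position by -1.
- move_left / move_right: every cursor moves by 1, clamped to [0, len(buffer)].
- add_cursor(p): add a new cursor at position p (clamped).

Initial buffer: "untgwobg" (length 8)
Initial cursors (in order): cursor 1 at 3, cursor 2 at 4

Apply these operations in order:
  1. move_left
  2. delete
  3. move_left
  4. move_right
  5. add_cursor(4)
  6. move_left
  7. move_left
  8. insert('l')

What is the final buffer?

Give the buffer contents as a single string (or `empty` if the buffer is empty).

After op 1 (move_left): buffer="untgwobg" (len 8), cursors c1@2 c2@3, authorship ........
After op 2 (delete): buffer="ugwobg" (len 6), cursors c1@1 c2@1, authorship ......
After op 3 (move_left): buffer="ugwobg" (len 6), cursors c1@0 c2@0, authorship ......
After op 4 (move_right): buffer="ugwobg" (len 6), cursors c1@1 c2@1, authorship ......
After op 5 (add_cursor(4)): buffer="ugwobg" (len 6), cursors c1@1 c2@1 c3@4, authorship ......
After op 6 (move_left): buffer="ugwobg" (len 6), cursors c1@0 c2@0 c3@3, authorship ......
After op 7 (move_left): buffer="ugwobg" (len 6), cursors c1@0 c2@0 c3@2, authorship ......
After op 8 (insert('l')): buffer="lluglwobg" (len 9), cursors c1@2 c2@2 c3@5, authorship 12..3....

Answer: lluglwobg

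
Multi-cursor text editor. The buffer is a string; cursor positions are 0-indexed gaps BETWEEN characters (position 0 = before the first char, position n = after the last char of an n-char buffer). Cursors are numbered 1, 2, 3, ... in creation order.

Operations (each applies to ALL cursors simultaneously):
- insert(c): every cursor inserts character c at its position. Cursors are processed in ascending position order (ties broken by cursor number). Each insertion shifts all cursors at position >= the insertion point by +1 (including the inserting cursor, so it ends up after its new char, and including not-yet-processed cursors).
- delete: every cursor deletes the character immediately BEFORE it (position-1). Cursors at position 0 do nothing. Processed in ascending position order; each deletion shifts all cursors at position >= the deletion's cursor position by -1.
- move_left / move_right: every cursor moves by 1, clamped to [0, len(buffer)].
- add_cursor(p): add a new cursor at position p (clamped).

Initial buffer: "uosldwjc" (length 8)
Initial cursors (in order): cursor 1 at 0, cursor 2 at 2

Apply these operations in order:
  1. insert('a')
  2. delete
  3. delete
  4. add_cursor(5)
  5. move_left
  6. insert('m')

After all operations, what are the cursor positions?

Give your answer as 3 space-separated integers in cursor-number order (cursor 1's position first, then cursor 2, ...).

Answer: 2 2 7

Derivation:
After op 1 (insert('a')): buffer="auoasldwjc" (len 10), cursors c1@1 c2@4, authorship 1..2......
After op 2 (delete): buffer="uosldwjc" (len 8), cursors c1@0 c2@2, authorship ........
After op 3 (delete): buffer="usldwjc" (len 7), cursors c1@0 c2@1, authorship .......
After op 4 (add_cursor(5)): buffer="usldwjc" (len 7), cursors c1@0 c2@1 c3@5, authorship .......
After op 5 (move_left): buffer="usldwjc" (len 7), cursors c1@0 c2@0 c3@4, authorship .......
After op 6 (insert('m')): buffer="mmusldmwjc" (len 10), cursors c1@2 c2@2 c3@7, authorship 12....3...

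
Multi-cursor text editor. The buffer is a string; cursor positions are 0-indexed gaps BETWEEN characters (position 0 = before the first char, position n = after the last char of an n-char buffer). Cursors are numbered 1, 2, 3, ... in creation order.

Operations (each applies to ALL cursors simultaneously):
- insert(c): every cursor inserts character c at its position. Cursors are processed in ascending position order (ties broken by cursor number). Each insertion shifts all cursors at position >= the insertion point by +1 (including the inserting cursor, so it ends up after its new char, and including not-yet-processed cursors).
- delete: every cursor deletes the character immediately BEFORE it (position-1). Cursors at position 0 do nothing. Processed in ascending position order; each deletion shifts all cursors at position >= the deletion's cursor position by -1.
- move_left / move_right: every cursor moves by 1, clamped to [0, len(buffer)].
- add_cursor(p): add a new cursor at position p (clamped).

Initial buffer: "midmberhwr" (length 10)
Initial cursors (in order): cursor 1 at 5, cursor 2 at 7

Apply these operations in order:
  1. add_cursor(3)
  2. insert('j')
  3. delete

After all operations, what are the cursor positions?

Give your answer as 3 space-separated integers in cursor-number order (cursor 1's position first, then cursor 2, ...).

After op 1 (add_cursor(3)): buffer="midmberhwr" (len 10), cursors c3@3 c1@5 c2@7, authorship ..........
After op 2 (insert('j')): buffer="midjmbjerjhwr" (len 13), cursors c3@4 c1@7 c2@10, authorship ...3..1..2...
After op 3 (delete): buffer="midmberhwr" (len 10), cursors c3@3 c1@5 c2@7, authorship ..........

Answer: 5 7 3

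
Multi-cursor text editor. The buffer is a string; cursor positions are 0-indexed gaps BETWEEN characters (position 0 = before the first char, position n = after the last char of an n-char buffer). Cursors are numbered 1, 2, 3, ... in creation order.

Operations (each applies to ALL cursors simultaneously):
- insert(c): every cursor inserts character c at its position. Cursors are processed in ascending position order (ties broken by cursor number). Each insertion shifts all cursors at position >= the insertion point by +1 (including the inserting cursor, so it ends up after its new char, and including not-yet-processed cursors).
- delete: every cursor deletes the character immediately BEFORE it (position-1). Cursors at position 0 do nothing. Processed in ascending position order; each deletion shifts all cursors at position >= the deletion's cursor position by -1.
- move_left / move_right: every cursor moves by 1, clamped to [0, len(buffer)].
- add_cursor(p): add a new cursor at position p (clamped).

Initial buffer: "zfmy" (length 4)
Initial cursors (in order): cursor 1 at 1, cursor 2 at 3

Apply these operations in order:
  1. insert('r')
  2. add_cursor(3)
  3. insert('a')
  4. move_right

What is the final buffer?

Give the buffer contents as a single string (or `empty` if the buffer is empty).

After op 1 (insert('r')): buffer="zrfmry" (len 6), cursors c1@2 c2@5, authorship .1..2.
After op 2 (add_cursor(3)): buffer="zrfmry" (len 6), cursors c1@2 c3@3 c2@5, authorship .1..2.
After op 3 (insert('a')): buffer="zrafamray" (len 9), cursors c1@3 c3@5 c2@8, authorship .11.3.22.
After op 4 (move_right): buffer="zrafamray" (len 9), cursors c1@4 c3@6 c2@9, authorship .11.3.22.

Answer: zrafamray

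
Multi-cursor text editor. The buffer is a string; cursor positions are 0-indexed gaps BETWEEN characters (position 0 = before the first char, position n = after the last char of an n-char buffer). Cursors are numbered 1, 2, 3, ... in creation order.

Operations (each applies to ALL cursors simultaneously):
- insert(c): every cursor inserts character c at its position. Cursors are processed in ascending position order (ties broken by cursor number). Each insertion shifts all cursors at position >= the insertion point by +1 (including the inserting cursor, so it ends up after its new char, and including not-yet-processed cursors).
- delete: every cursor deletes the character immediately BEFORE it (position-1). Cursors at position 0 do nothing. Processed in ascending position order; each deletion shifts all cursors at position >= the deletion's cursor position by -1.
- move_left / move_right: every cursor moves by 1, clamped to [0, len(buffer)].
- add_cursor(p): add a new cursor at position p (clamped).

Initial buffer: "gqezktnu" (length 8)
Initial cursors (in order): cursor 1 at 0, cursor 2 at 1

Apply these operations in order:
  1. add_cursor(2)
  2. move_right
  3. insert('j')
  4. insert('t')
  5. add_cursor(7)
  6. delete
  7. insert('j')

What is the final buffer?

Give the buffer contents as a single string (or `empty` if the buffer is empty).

Answer: gjjqjjjjjzktnu

Derivation:
After op 1 (add_cursor(2)): buffer="gqezktnu" (len 8), cursors c1@0 c2@1 c3@2, authorship ........
After op 2 (move_right): buffer="gqezktnu" (len 8), cursors c1@1 c2@2 c3@3, authorship ........
After op 3 (insert('j')): buffer="gjqjejzktnu" (len 11), cursors c1@2 c2@4 c3@6, authorship .1.2.3.....
After op 4 (insert('t')): buffer="gjtqjtejtzktnu" (len 14), cursors c1@3 c2@6 c3@9, authorship .11.22.33.....
After op 5 (add_cursor(7)): buffer="gjtqjtejtzktnu" (len 14), cursors c1@3 c2@6 c4@7 c3@9, authorship .11.22.33.....
After op 6 (delete): buffer="gjqjjzktnu" (len 10), cursors c1@2 c2@4 c4@4 c3@5, authorship .1.23.....
After op 7 (insert('j')): buffer="gjjqjjjjjzktnu" (len 14), cursors c1@3 c2@7 c4@7 c3@9, authorship .11.22433.....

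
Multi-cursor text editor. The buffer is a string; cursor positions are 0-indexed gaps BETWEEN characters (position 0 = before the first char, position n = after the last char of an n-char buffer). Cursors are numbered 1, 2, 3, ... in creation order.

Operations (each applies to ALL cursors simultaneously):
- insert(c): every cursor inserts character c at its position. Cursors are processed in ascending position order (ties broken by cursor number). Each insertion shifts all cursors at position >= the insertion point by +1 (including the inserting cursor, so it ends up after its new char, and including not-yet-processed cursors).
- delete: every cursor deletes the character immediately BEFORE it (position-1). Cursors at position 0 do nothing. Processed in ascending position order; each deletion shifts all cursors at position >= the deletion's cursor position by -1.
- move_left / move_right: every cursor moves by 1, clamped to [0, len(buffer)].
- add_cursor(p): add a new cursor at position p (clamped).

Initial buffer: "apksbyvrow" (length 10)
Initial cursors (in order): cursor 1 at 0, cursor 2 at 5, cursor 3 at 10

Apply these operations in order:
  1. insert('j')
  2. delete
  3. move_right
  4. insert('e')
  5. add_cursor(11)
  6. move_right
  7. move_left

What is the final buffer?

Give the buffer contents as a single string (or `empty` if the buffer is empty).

After op 1 (insert('j')): buffer="japksbjyvrowj" (len 13), cursors c1@1 c2@7 c3@13, authorship 1.....2.....3
After op 2 (delete): buffer="apksbyvrow" (len 10), cursors c1@0 c2@5 c3@10, authorship ..........
After op 3 (move_right): buffer="apksbyvrow" (len 10), cursors c1@1 c2@6 c3@10, authorship ..........
After op 4 (insert('e')): buffer="aepksbyevrowe" (len 13), cursors c1@2 c2@8 c3@13, authorship .1.....2....3
After op 5 (add_cursor(11)): buffer="aepksbyevrowe" (len 13), cursors c1@2 c2@8 c4@11 c3@13, authorship .1.....2....3
After op 6 (move_right): buffer="aepksbyevrowe" (len 13), cursors c1@3 c2@9 c4@12 c3@13, authorship .1.....2....3
After op 7 (move_left): buffer="aepksbyevrowe" (len 13), cursors c1@2 c2@8 c4@11 c3@12, authorship .1.....2....3

Answer: aepksbyevrowe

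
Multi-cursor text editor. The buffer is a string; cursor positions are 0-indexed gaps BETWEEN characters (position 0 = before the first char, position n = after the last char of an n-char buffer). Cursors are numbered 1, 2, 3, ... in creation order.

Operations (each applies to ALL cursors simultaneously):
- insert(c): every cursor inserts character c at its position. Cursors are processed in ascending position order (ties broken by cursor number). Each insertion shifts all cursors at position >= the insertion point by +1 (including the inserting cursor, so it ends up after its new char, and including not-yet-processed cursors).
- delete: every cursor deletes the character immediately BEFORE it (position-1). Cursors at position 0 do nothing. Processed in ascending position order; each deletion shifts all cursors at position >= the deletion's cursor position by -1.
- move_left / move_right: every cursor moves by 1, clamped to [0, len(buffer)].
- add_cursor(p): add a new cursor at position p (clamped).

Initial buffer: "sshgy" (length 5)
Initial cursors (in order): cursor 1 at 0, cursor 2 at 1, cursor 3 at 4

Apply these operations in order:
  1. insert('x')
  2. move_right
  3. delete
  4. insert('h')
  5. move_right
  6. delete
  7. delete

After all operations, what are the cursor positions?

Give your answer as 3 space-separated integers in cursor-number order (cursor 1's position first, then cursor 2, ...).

Answer: 1 1 2

Derivation:
After op 1 (insert('x')): buffer="xsxshgxy" (len 8), cursors c1@1 c2@3 c3@7, authorship 1.2...3.
After op 2 (move_right): buffer="xsxshgxy" (len 8), cursors c1@2 c2@4 c3@8, authorship 1.2...3.
After op 3 (delete): buffer="xxhgx" (len 5), cursors c1@1 c2@2 c3@5, authorship 12..3
After op 4 (insert('h')): buffer="xhxhhgxh" (len 8), cursors c1@2 c2@4 c3@8, authorship 1122..33
After op 5 (move_right): buffer="xhxhhgxh" (len 8), cursors c1@3 c2@5 c3@8, authorship 1122..33
After op 6 (delete): buffer="xhhgx" (len 5), cursors c1@2 c2@3 c3@5, authorship 112.3
After op 7 (delete): buffer="xg" (len 2), cursors c1@1 c2@1 c3@2, authorship 1.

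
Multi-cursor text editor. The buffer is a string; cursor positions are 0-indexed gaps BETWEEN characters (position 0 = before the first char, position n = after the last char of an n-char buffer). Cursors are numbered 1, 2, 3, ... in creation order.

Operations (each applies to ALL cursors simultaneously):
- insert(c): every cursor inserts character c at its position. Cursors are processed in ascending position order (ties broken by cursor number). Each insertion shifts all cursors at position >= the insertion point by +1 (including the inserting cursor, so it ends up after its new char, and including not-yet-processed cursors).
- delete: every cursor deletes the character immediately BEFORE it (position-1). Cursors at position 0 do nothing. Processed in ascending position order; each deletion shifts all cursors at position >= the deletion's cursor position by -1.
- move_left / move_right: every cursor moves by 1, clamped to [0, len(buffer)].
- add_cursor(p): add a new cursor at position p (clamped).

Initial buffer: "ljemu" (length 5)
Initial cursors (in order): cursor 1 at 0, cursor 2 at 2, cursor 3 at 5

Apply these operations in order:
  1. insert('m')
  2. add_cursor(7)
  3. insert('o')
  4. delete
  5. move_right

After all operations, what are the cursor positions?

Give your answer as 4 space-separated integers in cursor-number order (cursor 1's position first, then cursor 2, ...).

Answer: 2 5 8 8

Derivation:
After op 1 (insert('m')): buffer="mljmemum" (len 8), cursors c1@1 c2@4 c3@8, authorship 1..2...3
After op 2 (add_cursor(7)): buffer="mljmemum" (len 8), cursors c1@1 c2@4 c4@7 c3@8, authorship 1..2...3
After op 3 (insert('o')): buffer="moljmoemuomo" (len 12), cursors c1@2 c2@6 c4@10 c3@12, authorship 11..22...433
After op 4 (delete): buffer="mljmemum" (len 8), cursors c1@1 c2@4 c4@7 c3@8, authorship 1..2...3
After op 5 (move_right): buffer="mljmemum" (len 8), cursors c1@2 c2@5 c3@8 c4@8, authorship 1..2...3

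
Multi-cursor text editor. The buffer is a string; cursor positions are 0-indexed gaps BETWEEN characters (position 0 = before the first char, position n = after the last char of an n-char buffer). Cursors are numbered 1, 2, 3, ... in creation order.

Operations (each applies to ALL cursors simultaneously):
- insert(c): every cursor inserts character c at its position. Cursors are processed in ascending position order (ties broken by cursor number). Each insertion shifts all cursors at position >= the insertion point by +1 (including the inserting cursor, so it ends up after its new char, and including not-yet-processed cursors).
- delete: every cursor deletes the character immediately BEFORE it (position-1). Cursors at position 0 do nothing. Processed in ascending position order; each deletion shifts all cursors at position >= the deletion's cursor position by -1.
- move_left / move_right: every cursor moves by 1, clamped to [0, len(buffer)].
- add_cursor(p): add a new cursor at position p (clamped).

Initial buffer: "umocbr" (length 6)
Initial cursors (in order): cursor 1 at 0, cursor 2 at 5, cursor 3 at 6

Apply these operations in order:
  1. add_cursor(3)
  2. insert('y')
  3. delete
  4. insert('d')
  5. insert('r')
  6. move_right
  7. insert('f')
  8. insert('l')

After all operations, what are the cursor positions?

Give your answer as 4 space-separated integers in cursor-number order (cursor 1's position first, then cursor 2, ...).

Answer: 5 18 22 12

Derivation:
After op 1 (add_cursor(3)): buffer="umocbr" (len 6), cursors c1@0 c4@3 c2@5 c3@6, authorship ......
After op 2 (insert('y')): buffer="yumoycbyry" (len 10), cursors c1@1 c4@5 c2@8 c3@10, authorship 1...4..2.3
After op 3 (delete): buffer="umocbr" (len 6), cursors c1@0 c4@3 c2@5 c3@6, authorship ......
After op 4 (insert('d')): buffer="dumodcbdrd" (len 10), cursors c1@1 c4@5 c2@8 c3@10, authorship 1...4..2.3
After op 5 (insert('r')): buffer="drumodrcbdrrdr" (len 14), cursors c1@2 c4@7 c2@11 c3@14, authorship 11...44..22.33
After op 6 (move_right): buffer="drumodrcbdrrdr" (len 14), cursors c1@3 c4@8 c2@12 c3@14, authorship 11...44..22.33
After op 7 (insert('f')): buffer="drufmodrcfbdrrfdrf" (len 18), cursors c1@4 c4@10 c2@15 c3@18, authorship 11.1..44.4.22.2333
After op 8 (insert('l')): buffer="druflmodrcflbdrrfldrfl" (len 22), cursors c1@5 c4@12 c2@18 c3@22, authorship 11.11..44.44.22.223333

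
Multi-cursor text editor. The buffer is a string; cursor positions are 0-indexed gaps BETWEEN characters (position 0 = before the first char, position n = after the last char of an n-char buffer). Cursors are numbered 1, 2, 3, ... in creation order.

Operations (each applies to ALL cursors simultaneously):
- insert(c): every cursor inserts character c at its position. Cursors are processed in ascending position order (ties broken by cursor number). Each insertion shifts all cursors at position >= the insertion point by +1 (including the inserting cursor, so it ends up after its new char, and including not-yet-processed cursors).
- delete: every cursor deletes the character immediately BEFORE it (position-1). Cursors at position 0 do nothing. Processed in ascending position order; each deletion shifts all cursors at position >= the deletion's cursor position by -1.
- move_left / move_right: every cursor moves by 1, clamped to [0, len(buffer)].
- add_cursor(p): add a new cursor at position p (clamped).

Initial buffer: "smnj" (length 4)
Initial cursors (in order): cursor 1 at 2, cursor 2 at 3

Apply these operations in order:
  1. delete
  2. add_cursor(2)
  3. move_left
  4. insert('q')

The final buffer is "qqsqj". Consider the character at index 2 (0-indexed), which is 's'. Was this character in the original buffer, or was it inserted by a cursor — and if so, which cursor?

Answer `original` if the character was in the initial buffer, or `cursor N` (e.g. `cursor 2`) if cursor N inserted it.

Answer: original

Derivation:
After op 1 (delete): buffer="sj" (len 2), cursors c1@1 c2@1, authorship ..
After op 2 (add_cursor(2)): buffer="sj" (len 2), cursors c1@1 c2@1 c3@2, authorship ..
After op 3 (move_left): buffer="sj" (len 2), cursors c1@0 c2@0 c3@1, authorship ..
After op 4 (insert('q')): buffer="qqsqj" (len 5), cursors c1@2 c2@2 c3@4, authorship 12.3.
Authorship (.=original, N=cursor N): 1 2 . 3 .
Index 2: author = original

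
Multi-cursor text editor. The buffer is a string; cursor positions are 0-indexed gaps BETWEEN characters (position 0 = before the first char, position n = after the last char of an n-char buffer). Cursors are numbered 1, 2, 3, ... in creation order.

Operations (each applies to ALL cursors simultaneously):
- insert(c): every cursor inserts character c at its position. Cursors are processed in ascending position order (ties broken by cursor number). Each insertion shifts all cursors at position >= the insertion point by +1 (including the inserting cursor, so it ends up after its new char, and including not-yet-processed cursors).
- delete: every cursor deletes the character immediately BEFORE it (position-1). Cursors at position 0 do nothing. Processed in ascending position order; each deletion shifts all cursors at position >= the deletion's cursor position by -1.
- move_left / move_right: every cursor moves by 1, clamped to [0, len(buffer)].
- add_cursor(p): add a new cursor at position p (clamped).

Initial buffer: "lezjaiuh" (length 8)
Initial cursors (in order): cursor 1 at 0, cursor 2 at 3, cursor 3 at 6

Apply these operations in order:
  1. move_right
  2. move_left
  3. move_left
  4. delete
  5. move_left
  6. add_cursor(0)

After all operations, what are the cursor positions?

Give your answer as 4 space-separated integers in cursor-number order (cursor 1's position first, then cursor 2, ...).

Answer: 0 0 2 0

Derivation:
After op 1 (move_right): buffer="lezjaiuh" (len 8), cursors c1@1 c2@4 c3@7, authorship ........
After op 2 (move_left): buffer="lezjaiuh" (len 8), cursors c1@0 c2@3 c3@6, authorship ........
After op 3 (move_left): buffer="lezjaiuh" (len 8), cursors c1@0 c2@2 c3@5, authorship ........
After op 4 (delete): buffer="lzjiuh" (len 6), cursors c1@0 c2@1 c3@3, authorship ......
After op 5 (move_left): buffer="lzjiuh" (len 6), cursors c1@0 c2@0 c3@2, authorship ......
After op 6 (add_cursor(0)): buffer="lzjiuh" (len 6), cursors c1@0 c2@0 c4@0 c3@2, authorship ......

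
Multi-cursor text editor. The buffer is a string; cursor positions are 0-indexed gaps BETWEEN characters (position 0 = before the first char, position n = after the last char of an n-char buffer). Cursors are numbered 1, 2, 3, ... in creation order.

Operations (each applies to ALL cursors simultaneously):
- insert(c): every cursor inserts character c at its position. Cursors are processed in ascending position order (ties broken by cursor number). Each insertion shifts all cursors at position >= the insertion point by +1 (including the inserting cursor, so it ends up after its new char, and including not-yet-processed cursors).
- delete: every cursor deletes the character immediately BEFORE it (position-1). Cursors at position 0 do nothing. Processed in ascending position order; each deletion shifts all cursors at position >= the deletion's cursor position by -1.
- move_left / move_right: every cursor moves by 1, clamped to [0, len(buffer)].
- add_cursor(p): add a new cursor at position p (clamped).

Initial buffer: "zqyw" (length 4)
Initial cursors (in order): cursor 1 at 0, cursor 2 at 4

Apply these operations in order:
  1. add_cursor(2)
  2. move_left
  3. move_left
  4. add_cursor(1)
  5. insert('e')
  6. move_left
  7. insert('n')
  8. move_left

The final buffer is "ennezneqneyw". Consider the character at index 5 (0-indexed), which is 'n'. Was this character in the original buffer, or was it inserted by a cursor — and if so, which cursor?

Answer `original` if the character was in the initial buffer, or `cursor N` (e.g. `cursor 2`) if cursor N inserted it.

Answer: cursor 4

Derivation:
After op 1 (add_cursor(2)): buffer="zqyw" (len 4), cursors c1@0 c3@2 c2@4, authorship ....
After op 2 (move_left): buffer="zqyw" (len 4), cursors c1@0 c3@1 c2@3, authorship ....
After op 3 (move_left): buffer="zqyw" (len 4), cursors c1@0 c3@0 c2@2, authorship ....
After op 4 (add_cursor(1)): buffer="zqyw" (len 4), cursors c1@0 c3@0 c4@1 c2@2, authorship ....
After op 5 (insert('e')): buffer="eezeqeyw" (len 8), cursors c1@2 c3@2 c4@4 c2@6, authorship 13.4.2..
After op 6 (move_left): buffer="eezeqeyw" (len 8), cursors c1@1 c3@1 c4@3 c2@5, authorship 13.4.2..
After op 7 (insert('n')): buffer="ennezneqneyw" (len 12), cursors c1@3 c3@3 c4@6 c2@9, authorship 1133.44.22..
After op 8 (move_left): buffer="ennezneqneyw" (len 12), cursors c1@2 c3@2 c4@5 c2@8, authorship 1133.44.22..
Authorship (.=original, N=cursor N): 1 1 3 3 . 4 4 . 2 2 . .
Index 5: author = 4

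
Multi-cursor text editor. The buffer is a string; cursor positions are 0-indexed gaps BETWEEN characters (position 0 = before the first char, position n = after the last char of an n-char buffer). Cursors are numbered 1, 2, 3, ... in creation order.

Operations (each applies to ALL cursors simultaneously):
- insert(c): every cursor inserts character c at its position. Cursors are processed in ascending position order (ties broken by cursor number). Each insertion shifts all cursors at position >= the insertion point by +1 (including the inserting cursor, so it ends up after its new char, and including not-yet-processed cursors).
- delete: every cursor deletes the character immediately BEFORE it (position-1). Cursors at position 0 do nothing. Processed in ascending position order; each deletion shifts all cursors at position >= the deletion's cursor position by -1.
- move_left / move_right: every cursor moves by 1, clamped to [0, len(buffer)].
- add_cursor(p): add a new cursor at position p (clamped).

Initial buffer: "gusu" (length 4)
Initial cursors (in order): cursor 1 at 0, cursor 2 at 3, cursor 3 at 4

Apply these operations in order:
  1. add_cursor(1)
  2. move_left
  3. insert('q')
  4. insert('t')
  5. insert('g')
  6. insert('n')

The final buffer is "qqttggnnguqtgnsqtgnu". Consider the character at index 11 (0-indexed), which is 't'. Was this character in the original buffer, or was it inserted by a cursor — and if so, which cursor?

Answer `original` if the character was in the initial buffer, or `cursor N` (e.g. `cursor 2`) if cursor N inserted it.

Answer: cursor 2

Derivation:
After op 1 (add_cursor(1)): buffer="gusu" (len 4), cursors c1@0 c4@1 c2@3 c3@4, authorship ....
After op 2 (move_left): buffer="gusu" (len 4), cursors c1@0 c4@0 c2@2 c3@3, authorship ....
After op 3 (insert('q')): buffer="qqguqsqu" (len 8), cursors c1@2 c4@2 c2@5 c3@7, authorship 14..2.3.
After op 4 (insert('t')): buffer="qqttguqtsqtu" (len 12), cursors c1@4 c4@4 c2@8 c3@11, authorship 1414..22.33.
After op 5 (insert('g')): buffer="qqttggguqtgsqtgu" (len 16), cursors c1@6 c4@6 c2@11 c3@15, authorship 141414..222.333.
After op 6 (insert('n')): buffer="qqttggnnguqtgnsqtgnu" (len 20), cursors c1@8 c4@8 c2@14 c3@19, authorship 14141414..2222.3333.
Authorship (.=original, N=cursor N): 1 4 1 4 1 4 1 4 . . 2 2 2 2 . 3 3 3 3 .
Index 11: author = 2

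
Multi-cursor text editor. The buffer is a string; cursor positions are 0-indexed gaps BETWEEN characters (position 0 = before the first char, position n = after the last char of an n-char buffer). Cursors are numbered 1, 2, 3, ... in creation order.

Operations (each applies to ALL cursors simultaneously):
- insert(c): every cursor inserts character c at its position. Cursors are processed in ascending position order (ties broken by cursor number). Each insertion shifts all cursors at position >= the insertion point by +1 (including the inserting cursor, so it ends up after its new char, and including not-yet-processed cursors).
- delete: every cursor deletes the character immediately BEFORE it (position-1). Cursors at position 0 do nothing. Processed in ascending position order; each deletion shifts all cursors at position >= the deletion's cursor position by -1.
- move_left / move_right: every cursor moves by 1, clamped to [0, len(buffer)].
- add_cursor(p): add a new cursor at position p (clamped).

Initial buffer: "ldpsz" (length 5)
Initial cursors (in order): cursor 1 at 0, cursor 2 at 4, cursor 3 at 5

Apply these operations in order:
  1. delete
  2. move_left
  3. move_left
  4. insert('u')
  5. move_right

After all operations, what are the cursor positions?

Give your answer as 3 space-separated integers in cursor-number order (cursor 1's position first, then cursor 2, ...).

Answer: 2 5 5

Derivation:
After op 1 (delete): buffer="ldp" (len 3), cursors c1@0 c2@3 c3@3, authorship ...
After op 2 (move_left): buffer="ldp" (len 3), cursors c1@0 c2@2 c3@2, authorship ...
After op 3 (move_left): buffer="ldp" (len 3), cursors c1@0 c2@1 c3@1, authorship ...
After op 4 (insert('u')): buffer="uluudp" (len 6), cursors c1@1 c2@4 c3@4, authorship 1.23..
After op 5 (move_right): buffer="uluudp" (len 6), cursors c1@2 c2@5 c3@5, authorship 1.23..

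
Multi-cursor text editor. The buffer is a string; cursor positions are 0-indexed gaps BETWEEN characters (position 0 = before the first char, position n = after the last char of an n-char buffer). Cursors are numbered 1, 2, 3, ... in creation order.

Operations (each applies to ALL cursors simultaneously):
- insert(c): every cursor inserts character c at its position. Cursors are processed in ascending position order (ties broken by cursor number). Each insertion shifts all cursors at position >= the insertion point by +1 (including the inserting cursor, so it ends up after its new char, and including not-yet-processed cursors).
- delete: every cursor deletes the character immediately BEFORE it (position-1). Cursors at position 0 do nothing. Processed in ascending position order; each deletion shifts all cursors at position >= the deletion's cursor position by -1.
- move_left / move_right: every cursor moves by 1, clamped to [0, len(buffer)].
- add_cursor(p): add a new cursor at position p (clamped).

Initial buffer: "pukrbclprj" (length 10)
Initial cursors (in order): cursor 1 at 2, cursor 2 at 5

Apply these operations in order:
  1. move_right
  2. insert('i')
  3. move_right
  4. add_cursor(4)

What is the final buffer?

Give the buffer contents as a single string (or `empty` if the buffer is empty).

Answer: pukirbcilprj

Derivation:
After op 1 (move_right): buffer="pukrbclprj" (len 10), cursors c1@3 c2@6, authorship ..........
After op 2 (insert('i')): buffer="pukirbcilprj" (len 12), cursors c1@4 c2@8, authorship ...1...2....
After op 3 (move_right): buffer="pukirbcilprj" (len 12), cursors c1@5 c2@9, authorship ...1...2....
After op 4 (add_cursor(4)): buffer="pukirbcilprj" (len 12), cursors c3@4 c1@5 c2@9, authorship ...1...2....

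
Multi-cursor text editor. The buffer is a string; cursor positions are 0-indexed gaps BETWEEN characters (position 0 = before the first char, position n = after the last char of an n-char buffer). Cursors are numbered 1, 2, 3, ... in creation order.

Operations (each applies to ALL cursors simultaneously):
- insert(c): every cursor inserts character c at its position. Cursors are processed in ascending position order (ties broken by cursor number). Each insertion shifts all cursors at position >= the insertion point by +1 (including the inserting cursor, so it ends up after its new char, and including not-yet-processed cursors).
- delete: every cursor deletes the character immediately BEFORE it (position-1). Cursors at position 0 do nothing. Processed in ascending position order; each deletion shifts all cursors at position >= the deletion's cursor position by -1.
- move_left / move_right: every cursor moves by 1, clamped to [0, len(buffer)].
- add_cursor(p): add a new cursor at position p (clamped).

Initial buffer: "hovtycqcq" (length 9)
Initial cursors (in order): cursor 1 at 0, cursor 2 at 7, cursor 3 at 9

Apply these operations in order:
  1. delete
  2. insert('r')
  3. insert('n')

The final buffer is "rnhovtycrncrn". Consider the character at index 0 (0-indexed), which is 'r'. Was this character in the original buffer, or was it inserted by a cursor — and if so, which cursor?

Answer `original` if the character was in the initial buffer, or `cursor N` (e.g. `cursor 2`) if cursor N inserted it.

After op 1 (delete): buffer="hovtycc" (len 7), cursors c1@0 c2@6 c3@7, authorship .......
After op 2 (insert('r')): buffer="rhovtycrcr" (len 10), cursors c1@1 c2@8 c3@10, authorship 1......2.3
After op 3 (insert('n')): buffer="rnhovtycrncrn" (len 13), cursors c1@2 c2@10 c3@13, authorship 11......22.33
Authorship (.=original, N=cursor N): 1 1 . . . . . . 2 2 . 3 3
Index 0: author = 1

Answer: cursor 1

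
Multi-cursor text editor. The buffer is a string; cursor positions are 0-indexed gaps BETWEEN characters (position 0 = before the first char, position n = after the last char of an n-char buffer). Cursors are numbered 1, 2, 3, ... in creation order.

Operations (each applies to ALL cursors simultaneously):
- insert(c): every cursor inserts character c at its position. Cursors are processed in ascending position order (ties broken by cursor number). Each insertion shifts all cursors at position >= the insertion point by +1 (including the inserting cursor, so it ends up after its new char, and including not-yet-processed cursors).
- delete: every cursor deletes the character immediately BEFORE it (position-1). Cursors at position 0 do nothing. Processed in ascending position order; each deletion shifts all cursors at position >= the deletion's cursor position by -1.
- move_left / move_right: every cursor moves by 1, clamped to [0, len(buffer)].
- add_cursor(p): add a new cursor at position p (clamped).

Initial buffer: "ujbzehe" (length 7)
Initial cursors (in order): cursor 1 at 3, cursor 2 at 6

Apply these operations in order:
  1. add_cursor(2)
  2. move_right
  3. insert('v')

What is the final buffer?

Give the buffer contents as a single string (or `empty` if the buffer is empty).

After op 1 (add_cursor(2)): buffer="ujbzehe" (len 7), cursors c3@2 c1@3 c2@6, authorship .......
After op 2 (move_right): buffer="ujbzehe" (len 7), cursors c3@3 c1@4 c2@7, authorship .......
After op 3 (insert('v')): buffer="ujbvzvehev" (len 10), cursors c3@4 c1@6 c2@10, authorship ...3.1...2

Answer: ujbvzvehev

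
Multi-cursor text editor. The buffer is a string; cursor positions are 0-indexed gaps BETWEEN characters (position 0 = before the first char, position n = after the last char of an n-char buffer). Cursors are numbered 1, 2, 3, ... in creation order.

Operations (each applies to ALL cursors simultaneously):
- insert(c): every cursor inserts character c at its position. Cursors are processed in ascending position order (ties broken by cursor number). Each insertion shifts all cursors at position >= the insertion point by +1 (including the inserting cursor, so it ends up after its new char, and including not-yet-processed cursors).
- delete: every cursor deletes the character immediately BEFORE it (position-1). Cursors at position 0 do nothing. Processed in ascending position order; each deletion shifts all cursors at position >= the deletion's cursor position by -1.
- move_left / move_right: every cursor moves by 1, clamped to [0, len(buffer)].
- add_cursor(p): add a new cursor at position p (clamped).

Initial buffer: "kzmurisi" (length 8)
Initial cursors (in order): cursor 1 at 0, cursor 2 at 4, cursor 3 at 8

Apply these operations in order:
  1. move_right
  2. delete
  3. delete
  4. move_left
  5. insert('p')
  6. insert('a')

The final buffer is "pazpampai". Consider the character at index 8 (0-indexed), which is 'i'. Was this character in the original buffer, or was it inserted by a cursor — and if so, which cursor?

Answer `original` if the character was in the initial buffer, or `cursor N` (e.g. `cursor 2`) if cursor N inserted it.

Answer: original

Derivation:
After op 1 (move_right): buffer="kzmurisi" (len 8), cursors c1@1 c2@5 c3@8, authorship ........
After op 2 (delete): buffer="zmuis" (len 5), cursors c1@0 c2@3 c3@5, authorship .....
After op 3 (delete): buffer="zmi" (len 3), cursors c1@0 c2@2 c3@3, authorship ...
After op 4 (move_left): buffer="zmi" (len 3), cursors c1@0 c2@1 c3@2, authorship ...
After op 5 (insert('p')): buffer="pzpmpi" (len 6), cursors c1@1 c2@3 c3@5, authorship 1.2.3.
After op 6 (insert('a')): buffer="pazpampai" (len 9), cursors c1@2 c2@5 c3@8, authorship 11.22.33.
Authorship (.=original, N=cursor N): 1 1 . 2 2 . 3 3 .
Index 8: author = original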